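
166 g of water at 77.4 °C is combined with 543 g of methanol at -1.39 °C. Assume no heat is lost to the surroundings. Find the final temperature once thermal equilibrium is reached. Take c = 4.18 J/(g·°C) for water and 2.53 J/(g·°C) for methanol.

T_f ≈ 25.1 °C

Set heat shed by the hot body equal to heat absorbed by the cold body:
166·4.18·(77.4 − T) = 543·2.53·(T − (-1.39))
693.88(77.4 − T) = 1373.8(T − (-1.39))
2067.7 T = 51797  ⇒  T ≈ 25.05 °C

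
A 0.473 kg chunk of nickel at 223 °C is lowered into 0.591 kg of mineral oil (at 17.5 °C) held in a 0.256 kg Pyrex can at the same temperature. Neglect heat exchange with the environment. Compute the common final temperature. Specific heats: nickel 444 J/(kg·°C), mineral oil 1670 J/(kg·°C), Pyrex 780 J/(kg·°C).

Conservation of energy gives ΣQ = 0:
0.473×444×(T − 223) + 0.591×1670×(T − 17.5) + 0.256×780×(T − 17.5) = 0
210.01(T − 223) + 986.97(T − 17.5) + 199.68(T − 17.5) = 0
(210.01 + 986.97 + 199.68) T = 210.01×223 + 986.97×17.5 + 199.68×17.5
T = 67599/1396.7 ≈ 48.40 °C

T_f ≈ 48.4 °C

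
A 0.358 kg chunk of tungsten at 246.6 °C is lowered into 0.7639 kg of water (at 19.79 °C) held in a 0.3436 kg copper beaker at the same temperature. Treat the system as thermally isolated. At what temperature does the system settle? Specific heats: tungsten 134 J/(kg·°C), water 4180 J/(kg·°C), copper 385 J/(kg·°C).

T_f ≈ 23.0 °C

Conservation of energy gives ΣQ = 0:
0.358·134·(T − 246.6) + 0.7639·4180·(T − 19.79) + 0.3436·385·(T − 19.79) = 0
(47.97 + 3193.1 + 132.29) T = 47.97·246.6 + 3193.1·19.79 + 132.29·19.79
T = 77639/3373.4 ≈ 23.02 °C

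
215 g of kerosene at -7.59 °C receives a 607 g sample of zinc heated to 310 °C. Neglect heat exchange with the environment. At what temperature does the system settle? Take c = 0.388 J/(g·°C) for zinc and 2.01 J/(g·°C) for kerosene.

Set heat shed by the hot body equal to heat absorbed by the cold body:
607*0.388*(310 − T) = 215*2.01*(T − (-7.59))
235.52(310 − T) = 432.15(T − (-7.59))
667.67 T = 69730  ⇒  T ≈ 104.44 °C

T_f ≈ 104.4 °C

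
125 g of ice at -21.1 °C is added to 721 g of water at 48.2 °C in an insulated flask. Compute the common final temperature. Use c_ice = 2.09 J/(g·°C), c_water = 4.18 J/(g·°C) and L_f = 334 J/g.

Setting the total heat transfer to zero:
warm ice to 0 °C: 125×2.09×(0 − (-21.1)) = 5512.4
  melt ice: 125×334 = 41750
  meltwater 0→T: 125×4.18×T = 522.5 T
  water: 3013.8(T − 48.2)
3536.3 T = 145264 − 47262 = 98002
T ≈ 27.71 °C. Since T > 0 °C, the all-ice-melts assumption holds.

T_f ≈ 27.7 °C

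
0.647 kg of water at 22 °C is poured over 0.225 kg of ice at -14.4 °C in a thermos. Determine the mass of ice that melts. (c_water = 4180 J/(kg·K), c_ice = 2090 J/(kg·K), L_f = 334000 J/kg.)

Cooling the water to 0 °C releases 0.647·4180·22 = 59498 J.
Warming the ice to 0 °C takes 0.225·2090·14.4 = 6771.6 J, leaving 52727 J for melting.
Fully melting the ice requires m_ice L_f = 0.225·334000 = 75150 J.
52727 J < 75150 J, so only part of the ice melts and the system sits at 0 °C.
m_melt = 52727 / L_f = 0.1579 kg.

m_melted ≈ 0.158 kg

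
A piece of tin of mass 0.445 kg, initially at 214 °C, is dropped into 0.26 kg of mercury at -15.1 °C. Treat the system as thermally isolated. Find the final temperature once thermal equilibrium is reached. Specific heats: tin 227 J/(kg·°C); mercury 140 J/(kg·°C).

|Q_tin| = |Q_mercury|:
0.445·227·(214 − T) = 0.26·140·(T − (-15.1))
101.02(214 − T) = 36.4(T − (-15.1))
137.41 T = 21068  ⇒  T ≈ 153.31 °C

T_f ≈ 153.3 °C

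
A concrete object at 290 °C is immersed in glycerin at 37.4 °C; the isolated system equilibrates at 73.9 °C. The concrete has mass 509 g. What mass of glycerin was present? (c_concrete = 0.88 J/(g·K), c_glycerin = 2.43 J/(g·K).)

m ≈ 1090 g

|Q_concrete| = |Q_glycerin|:
509·0.88·(290 − 73.9) = m·2.43·(73.9 − 37.4)
88.7 m = 96796  ⇒  m ≈ 1091 g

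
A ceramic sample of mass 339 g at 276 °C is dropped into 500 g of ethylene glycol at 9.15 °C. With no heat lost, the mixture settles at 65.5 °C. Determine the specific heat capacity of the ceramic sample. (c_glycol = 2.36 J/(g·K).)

Taking heat into each body as positive, Σ m c ΔT = 0:
339·c·(65.5 − 276) + 500·2.36·(65.5 − 9.15) = 0
-71360 c = -66493
c = -66493/-71360 ≈ 0.9318 J/(g·K)

c ≈ 0.932 J/(g·K)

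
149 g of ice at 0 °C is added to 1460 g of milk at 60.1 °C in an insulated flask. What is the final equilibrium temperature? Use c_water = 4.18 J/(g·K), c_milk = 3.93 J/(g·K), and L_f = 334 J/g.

T_f ≈ 46.4 °C

Sum of m c ΔT and latent-heat terms is zero:
melt ice: 149×334 = 49766
  warm the meltwater: 622.82 T
  milk cools: 1460×3.93×(T − 60.1) = 5737.8(T − 60.1)
6360.6 T = 344842 − 49766 = 295076
T ≈ 46.39 °C — above 0 °C, consistent with complete melting.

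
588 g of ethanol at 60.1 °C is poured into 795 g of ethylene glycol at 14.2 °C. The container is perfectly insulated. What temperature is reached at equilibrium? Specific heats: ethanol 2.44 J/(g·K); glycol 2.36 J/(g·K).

Set heat shed by the hot body equal to heat absorbed by the cold body:
588×2.44×(60.1 − T) = 795×2.36×(T − 14.2)
1434.7(60.1 − T) = 1876.2(T − 14.2)
3310.9 T = 112869  ⇒  T ≈ 34.09 °C

T_f ≈ 34.1 °C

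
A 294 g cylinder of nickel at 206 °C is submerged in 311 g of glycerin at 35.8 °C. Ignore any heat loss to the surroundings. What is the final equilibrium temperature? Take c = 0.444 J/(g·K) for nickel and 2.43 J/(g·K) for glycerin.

T_f ≈ 60.9 °C

Net heat exchanged in the isolated system is zero:
294×0.444×(T − 206) + 311×2.43×(T − 35.8) = 0
886.27 T = 53946
T = 53946/886.27 ≈ 60.87 °C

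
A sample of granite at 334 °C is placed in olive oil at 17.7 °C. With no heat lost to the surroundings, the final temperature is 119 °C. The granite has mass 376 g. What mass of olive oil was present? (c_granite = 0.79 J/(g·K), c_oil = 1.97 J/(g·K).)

Energy conservation, ΣQ = 0:
376×0.79×(119 − 334) + m×1.97×(119 − 17.7) = 0
199.56 m = 63864
m = 63864/199.56 ≈ 320 g

m ≈ 320 g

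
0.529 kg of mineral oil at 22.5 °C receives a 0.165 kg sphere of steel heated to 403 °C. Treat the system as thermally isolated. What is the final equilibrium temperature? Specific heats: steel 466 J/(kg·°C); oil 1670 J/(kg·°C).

With ΣQ=0 the equilibrium temperature is the m·c-weighted mean:
T_f = (76.89×403 + 883.43×22.5) / (76.89 + 883.43)
    = 50864 / 960.32 ≈ 52.97 °C

T_f ≈ 53.0 °C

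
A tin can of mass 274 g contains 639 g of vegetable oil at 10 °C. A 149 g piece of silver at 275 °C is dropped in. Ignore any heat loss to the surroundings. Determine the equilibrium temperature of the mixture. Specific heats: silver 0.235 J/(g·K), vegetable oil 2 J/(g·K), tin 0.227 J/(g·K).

T_f ≈ 16.7 °C

Conservation of energy gives ΣQ = 0:
149*0.235*(T − 275) + 639*2*(T − 10) + 274*0.227*(T − 10) = 0
1375.2 T = 23031
T = 23031 / 1375.2 = 16.7 °C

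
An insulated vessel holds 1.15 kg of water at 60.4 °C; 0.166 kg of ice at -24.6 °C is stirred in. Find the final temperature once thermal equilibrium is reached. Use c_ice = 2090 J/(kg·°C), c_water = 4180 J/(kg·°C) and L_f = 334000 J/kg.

T_f ≈ 41.2 °C

Let T be the final temperature. ΣQ_i = 0:
ice -24.6→0 °C: 0.166×2090×24.6 = 8534.7; melt ice: 0.166×334000 = 55444; warm the meltwater: 693.88 T; water: 4807(T − 60.4)
5500.9 T = 290343 − 63979 = 226364
T ≈ 41.15 °C (positive, so assuming full melt was valid).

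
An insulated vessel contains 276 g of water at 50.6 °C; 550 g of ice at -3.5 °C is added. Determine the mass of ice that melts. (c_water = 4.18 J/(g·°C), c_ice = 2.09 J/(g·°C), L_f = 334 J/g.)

Cooling the water to 0 °C releases 276·4.18·50.6 = 58376 J.
Of that, 550·2.09·3.5 = 4023.2 J goes to bring the ice to 0 °C, leaving 54353 J.
Fully melting the ice requires m_ice L_f = 550·334 = 183700 J.
That's not enough to melt it all — equilibrium is at 0 °C with ice remaining.
Mass melted = 54353/334 ≈ 162.7 g.

m_melted ≈ 163 g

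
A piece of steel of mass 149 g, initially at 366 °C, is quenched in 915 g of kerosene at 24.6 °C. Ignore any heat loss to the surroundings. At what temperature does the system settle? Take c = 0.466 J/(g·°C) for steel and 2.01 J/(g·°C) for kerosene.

|Q_steel| = |Q_kerosene|:
149*0.466*(366 − T) = 915*2.01*(T − 24.6)
69.43(366 − T) = 1839.1(T − 24.6)
1908.6 T = 70656  ⇒  T ≈ 37.02 °C

T_f ≈ 37.0 °C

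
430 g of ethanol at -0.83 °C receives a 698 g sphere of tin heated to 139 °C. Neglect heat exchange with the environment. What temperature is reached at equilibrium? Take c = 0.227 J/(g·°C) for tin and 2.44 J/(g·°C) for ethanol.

T_f ≈ 17.5 °C

Set heat shed by the hot body equal to heat absorbed by the cold body:
698·0.227·(139 − T) = 430·2.44·(T − (-0.83))
158.45(139 − T) = 1049.2(T − (-0.83))
1207.6 T = 21153  ⇒  T ≈ 17.52 °C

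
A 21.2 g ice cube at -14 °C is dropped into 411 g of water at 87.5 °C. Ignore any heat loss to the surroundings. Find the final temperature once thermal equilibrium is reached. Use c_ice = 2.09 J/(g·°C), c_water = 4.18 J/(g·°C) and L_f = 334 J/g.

T_f ≈ 78.9 °C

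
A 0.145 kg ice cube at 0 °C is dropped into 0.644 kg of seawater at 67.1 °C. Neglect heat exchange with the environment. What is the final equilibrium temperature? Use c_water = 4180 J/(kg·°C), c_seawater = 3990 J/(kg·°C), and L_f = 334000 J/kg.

T_f ≈ 39.0 °C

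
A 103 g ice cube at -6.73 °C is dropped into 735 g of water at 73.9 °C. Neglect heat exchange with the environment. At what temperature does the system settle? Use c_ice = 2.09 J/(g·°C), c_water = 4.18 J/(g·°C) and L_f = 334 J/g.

T_f ≈ 54.6 °C

Heat gained plus heat lost sum to zero:
warm ice to 0 °C: 103·2.09·(0 − (-6.73)) = 1448.8
  melt ice: 103·334 = 34402
  warm the meltwater: 430.54 T
  water cools: 735·4.18·(T − 73.9) = 3072.3(T − 73.9)
3502.8 T = 227043 − 35851 = 191192
T ≈ 54.58 °C (positive, so assuming full melt was valid).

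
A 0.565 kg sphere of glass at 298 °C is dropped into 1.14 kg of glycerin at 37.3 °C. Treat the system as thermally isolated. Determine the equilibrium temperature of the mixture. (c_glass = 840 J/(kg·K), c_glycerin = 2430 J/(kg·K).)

T_f = Σ m_i c_i T_i / Σ m_i c_i:
T_f = (474.6·298 + 2770.2·37.3) / (474.6 + 2770.2)
    = 244759 / 3244.8 ≈ 75.43 °C

T_f ≈ 75.4 °C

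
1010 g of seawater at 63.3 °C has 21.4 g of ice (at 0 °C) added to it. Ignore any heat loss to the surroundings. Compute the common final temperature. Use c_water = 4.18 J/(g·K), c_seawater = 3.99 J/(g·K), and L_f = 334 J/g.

Taking heat into each body as positive, Σ m c ΔT = 0:
melt ice: 21.4·334 = 7147.6
  warm the meltwater: 89.45 T
  seawater cools: 1010·3.99·(T − 63.3) = 4029.9(T − 63.3)
4119.4 T = 255093 − 7147.6 = 247945
T ≈ 60.19 °C — above 0 °C, consistent with complete melting.

T_f ≈ 60.2 °C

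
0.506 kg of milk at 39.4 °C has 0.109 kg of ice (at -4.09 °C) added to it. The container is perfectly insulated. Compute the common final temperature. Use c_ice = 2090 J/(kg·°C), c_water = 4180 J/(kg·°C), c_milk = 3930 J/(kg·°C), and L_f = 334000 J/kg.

Setting the total heat transfer to zero:
warm ice to 0 °C: 0.109×2090×(0 − (-4.09)) = 931.74
  melt ice: 0.109×334000 = 36406
  warm the meltwater: 455.62 T
  milk: 1988.6(T − 39.4)
2444.2 T = 78350 − 37338 = 41012
T ≈ 16.78 °C. Since T > 0 °C, the all-ice-melts assumption holds.

T_f ≈ 16.8 °C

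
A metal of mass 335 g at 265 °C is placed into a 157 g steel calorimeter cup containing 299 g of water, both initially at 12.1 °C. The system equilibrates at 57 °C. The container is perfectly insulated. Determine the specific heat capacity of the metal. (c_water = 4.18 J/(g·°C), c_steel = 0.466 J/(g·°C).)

c ≈ 0.852 J/(g·°C)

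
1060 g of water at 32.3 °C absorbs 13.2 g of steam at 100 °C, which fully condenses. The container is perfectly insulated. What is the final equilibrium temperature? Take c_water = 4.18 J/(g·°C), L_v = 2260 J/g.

T_f ≈ 39.8 °C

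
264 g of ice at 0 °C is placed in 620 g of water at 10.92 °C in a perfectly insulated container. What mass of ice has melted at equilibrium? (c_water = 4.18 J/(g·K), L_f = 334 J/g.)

Cooling the water to 0 °C releases 620·4.18·10.92 = 28300 J.
Melting all 264 g of ice would need 264·334 = 88176 J.
That's not enough to melt it all — equilibrium is at 0 °C with ice remaining.
m_melted·334 = 28300  ⇒  m_melted ≈ 84.73 g.

m_melted ≈ 84.7 g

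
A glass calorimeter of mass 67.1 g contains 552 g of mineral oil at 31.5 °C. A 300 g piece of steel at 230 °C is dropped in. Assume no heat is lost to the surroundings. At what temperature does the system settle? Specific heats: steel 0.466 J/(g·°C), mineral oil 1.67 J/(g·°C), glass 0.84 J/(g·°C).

T_f is the heat-capacity-weighted average of the initial temperatures:
T_f = (139.8·230 + 921.84·31.5 + 56.36·31.5) / (139.8 + 921.84 + 56.36)
    = 62967 / 1118 ≈ 56.32 °C

T_f ≈ 56.3 °C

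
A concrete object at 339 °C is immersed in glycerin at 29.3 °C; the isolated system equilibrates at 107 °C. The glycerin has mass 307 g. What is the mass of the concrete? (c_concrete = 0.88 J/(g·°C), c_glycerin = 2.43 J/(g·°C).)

Heat lost by the concrete = heat gained by the glycerin:
m×0.88×(339 − 107) = 307×2.43×(107 − 29.3)
204.16 m = 57965  ⇒  m ≈ 283.9 g

m ≈ 284 g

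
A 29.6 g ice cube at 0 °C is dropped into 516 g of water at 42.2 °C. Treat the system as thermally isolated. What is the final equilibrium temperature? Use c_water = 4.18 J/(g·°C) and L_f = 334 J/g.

Net heat exchanged in the isolated system is zero:
fusion: m_ice L_f = 29.6·334 = 9886.4; warm the meltwater: 123.73 T; water: 2156.9(T − 42.2)
2280.6 T = 91020 − 9886.4 = 81134
T ≈ 35.58 °C. Since T > 0 °C, the all-ice-melts assumption holds.

T_f ≈ 35.6 °C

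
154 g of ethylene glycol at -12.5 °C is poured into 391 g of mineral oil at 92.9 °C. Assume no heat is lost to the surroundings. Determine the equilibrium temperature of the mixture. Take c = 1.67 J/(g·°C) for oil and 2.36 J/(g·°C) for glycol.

T_f ≈ 55.2 °C

Set heat shed by the hot body equal to heat absorbed by the cold body:
391·1.67·(92.9 − T) = 154·2.36·(T − (-12.5))
652.97(92.9 − T) = 363.44(T − (-12.5))
1016.4 T = 56118  ⇒  T ≈ 55.21 °C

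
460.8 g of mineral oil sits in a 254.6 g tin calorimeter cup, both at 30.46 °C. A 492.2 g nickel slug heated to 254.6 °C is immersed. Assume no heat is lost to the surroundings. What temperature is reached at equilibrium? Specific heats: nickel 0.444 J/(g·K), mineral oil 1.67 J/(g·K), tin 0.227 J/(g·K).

Taking heat into each body as positive, Σ m c ΔT = 0:
492.2*0.444*(T − 254.6) + 460.8*1.67*(T − 30.46) + 254.6*0.227*(T − 30.46) = 0
218.54(T − 254.6) + 769.54(T − 30.46) + 57.79(T − 30.46) = 0
(218.54 + 769.54 + 57.79) T = 218.54*254.6 + 769.54*30.46 + 57.79*30.46
T = 80840/1045.9 ≈ 77.29 °C

T_f ≈ 77.3 °C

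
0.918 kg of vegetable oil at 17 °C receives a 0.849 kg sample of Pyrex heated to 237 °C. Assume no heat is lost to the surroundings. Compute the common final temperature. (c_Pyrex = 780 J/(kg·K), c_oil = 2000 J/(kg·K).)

With ΣQ=0 the equilibrium temperature is the m·c-weighted mean:
T_f = (662.22*237 + 1836*17) / (662.22 + 1836)
    = 188158 / 2498.2 ≈ 75.32 °C

T_f ≈ 75.3 °C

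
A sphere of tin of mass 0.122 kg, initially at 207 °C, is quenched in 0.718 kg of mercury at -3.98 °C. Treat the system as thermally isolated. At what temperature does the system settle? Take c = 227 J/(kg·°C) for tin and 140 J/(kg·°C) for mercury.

Taking heat into each body as positive, Σ m c ΔT = 0:
0.122*227*(T − 207) + 0.718*140*(T − (-3.98)) = 0
(27.69 + 100.52) T = 27.69*207 + 100.52*(-3.98)
T = 5332.6 / 128.21 = 41.6 °C

T_f ≈ 41.6 °C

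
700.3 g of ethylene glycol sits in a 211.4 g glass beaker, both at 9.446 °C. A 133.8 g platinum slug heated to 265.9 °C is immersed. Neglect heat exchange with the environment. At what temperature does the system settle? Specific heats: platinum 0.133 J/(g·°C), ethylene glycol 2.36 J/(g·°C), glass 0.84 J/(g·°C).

Setting the total heat transfer to zero:
133.8·0.133·(T − 265.9) + 700.3·2.36·(T − 9.446) + 211.4·0.84·(T − 9.446) = 0
17.8(T − 265.9) + 1652.7(T − 9.446) + 177.58(T − 9.446) = 0
1848.1 T = 22021
T = 22021 / 1848.1 = 11.9 °C

T_f ≈ 11.9 °C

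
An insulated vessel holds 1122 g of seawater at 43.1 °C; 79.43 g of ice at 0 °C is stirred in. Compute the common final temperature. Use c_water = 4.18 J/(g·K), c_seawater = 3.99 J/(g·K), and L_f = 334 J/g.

Sum of m c ΔT and latent-heat terms is zero:
latent heat to melt: 79.43·334 = 26530; warm the meltwater: 332.02 T; seawater cools: 1122·3.99·(T − 43.1) = 4476.8(T − 43.1)
4808.8 T = 192949 − 26530 = 166420
T ≈ 34.61 °C — above 0 °C, consistent with complete melting.

T_f ≈ 34.6 °C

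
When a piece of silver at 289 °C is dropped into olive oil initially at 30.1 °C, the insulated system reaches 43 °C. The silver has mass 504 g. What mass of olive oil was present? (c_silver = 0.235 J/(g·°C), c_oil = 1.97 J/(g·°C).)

m ≈ 1150 g

Heat gained plus heat lost sum to zero:
504·0.235·(43 − 289) + m·1.97·(43 − 30.1) = 0
25.41 m = 29136
m = 29136/25.41 ≈ 1147 g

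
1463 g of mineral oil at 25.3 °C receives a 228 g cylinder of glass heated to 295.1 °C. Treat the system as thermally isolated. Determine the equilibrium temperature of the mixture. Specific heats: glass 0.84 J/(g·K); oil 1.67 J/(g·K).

T_f ≈ 44.9 °C

Let T be the final temperature. ΣQ_i = 0:
228·0.84·(T − 295.1) + 1463·1.67·(T − 25.3) = 0
191.52(T − 295.1) + 2443.2(T − 25.3) = 0
(191.52 + 2443.2) T = 191.52·295.1 + 2443.2·25.3
T = 118331 / 2634.7 = 44.9 °C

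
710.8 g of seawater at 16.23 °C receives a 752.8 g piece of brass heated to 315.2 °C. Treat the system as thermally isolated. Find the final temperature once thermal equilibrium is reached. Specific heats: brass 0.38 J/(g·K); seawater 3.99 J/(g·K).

Heat gained plus heat lost sum to zero:
752.8·0.38·(T − 315.2) + 710.8·3.99·(T − 16.23) = 0
3122.2 T = 136197
T = 136197/3122.2 ≈ 43.62 °C

T_f ≈ 43.6 °C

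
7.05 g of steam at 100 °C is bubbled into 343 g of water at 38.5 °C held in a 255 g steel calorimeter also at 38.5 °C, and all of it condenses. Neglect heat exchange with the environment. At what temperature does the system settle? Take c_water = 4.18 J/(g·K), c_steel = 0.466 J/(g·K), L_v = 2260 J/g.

T_f ≈ 49.7 °C

Setting the total heat transfer to zero:
latent heat released on condensation: 7.05×2260 = 15933; condensed water 100 °C→T: 29.47(T − 100); water warms: 343×4.18×(T − 38.5) = 1433.7(T − 38.5); steel cup: 255×0.466×(T − 38.5) = 118.83(T − 38.5)
1582 T = 15933 + 2946.9 + 59774 = 78654
T ≈ 49.72 °C, under the boiling point, so the assumption holds.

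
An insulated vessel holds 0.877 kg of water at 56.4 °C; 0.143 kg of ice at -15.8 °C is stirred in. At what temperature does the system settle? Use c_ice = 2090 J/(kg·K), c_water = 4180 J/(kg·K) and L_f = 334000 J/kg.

T_f ≈ 36.2 °C

Energy balance with sensible and latent terms:
warm ice to 0 °C: 0.143·2090·(0 − (-15.8)) = 4722.1; melt ice: 0.143·334000 = 47762; meltwater 0→T: 0.143·4180·T = 597.74 T; water cools: 0.877·4180·(T − 56.4) = 3665.9(T − 56.4)
4263.6 T = 206755 − 52484 = 154270
T ≈ 36.18 °C (positive, so assuming full melt was valid).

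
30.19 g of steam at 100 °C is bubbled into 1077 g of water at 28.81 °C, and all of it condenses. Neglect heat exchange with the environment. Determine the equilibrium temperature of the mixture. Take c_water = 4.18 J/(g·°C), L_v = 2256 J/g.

Net heat exchanged in the isolated system is zero:
steam→water at 100 °C releases m L_v = 30.19×2256 = 68109; condensed water 100 °C→T: 126.19(T − 100); water warms: 1077×4.18×(T − 28.81) = 4501.9(T − 28.81)
4628.1 T = 68109 + 12619 + 129699 = 210427
T ≈ 45.47 °C, under the boiling point, so the assumption holds.

T_f ≈ 45.5 °C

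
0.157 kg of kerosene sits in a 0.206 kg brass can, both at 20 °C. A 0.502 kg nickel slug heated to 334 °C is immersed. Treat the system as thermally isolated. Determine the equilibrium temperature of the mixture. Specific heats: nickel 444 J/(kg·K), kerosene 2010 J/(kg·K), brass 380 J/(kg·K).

T_f = Σ m_i c_i T_i / Σ m_i c_i:
T_f = (222.89*334 + 315.57*20 + 78.28*20) / (222.89 + 315.57 + 78.28)
    = 82322 / 616.74 ≈ 133.48 °C

T_f ≈ 133.5 °C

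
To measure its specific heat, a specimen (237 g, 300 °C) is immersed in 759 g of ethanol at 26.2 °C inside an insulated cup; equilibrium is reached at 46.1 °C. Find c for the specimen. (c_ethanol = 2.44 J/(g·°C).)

c ≈ 0.612 J/(g·°C)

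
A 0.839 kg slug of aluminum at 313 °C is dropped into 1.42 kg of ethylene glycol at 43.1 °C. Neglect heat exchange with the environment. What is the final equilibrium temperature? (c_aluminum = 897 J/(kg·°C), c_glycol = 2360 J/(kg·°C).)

With ΣQ=0 the equilibrium temperature is the m·c-weighted mean:
T_f = (752.58*313 + 3351.2*43.1) / (752.58 + 3351.2)
    = 379995 / 4103.8 ≈ 92.60 °C

T_f ≈ 92.6 °C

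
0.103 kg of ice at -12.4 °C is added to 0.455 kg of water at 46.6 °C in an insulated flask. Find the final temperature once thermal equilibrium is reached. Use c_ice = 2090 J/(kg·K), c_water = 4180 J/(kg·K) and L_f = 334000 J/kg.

T_f ≈ 22.1 °C

Energy balance with sensible and latent terms:
warm ice to 0 °C: 0.103·2090·(0 − (-12.4)) = 2669.3; fusion: m_ice L_f = 0.103·334000 = 34402; warm the meltwater: 430.54 T; water cools: 0.455·4180·(T − 46.6) = 1901.9(T − 46.6)
2332.4 T = 88629 − 37071 = 51557
T ≈ 22.10 °C — above 0 °C, consistent with complete melting.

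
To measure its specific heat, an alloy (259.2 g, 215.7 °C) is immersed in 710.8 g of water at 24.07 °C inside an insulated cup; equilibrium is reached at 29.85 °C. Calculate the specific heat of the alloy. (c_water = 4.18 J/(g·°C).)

Let T be the final temperature. ΣQ_i = 0:
259.2×c×(29.85 − 215.7) + 710.8×4.18×(29.85 − 24.07) = 0
-48172 c = -17173
c = -17173/-48172 ≈ 0.3565 J/(g·°C)

c ≈ 0.356 J/(g·°C)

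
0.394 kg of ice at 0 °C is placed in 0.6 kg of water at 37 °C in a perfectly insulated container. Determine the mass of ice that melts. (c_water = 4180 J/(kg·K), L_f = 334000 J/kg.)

Heat available from the water dropping to 0 °C: 0.6·4180·37 = 92796 J.
Melting all 0.394 kg of ice would need 0.394·334000 = 131596 J.
92796 J < 131596 J, so only part of the ice melts and the system sits at 0 °C.
m_melted·334000 = 92796  ⇒  m_melted ≈ 0.2778 kg.

m_melted ≈ 0.278 kg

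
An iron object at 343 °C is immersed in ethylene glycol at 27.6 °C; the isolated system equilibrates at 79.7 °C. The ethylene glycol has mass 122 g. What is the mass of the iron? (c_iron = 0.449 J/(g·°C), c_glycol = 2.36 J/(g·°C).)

Heat lost by the iron = heat gained by the glycol:
m×0.449×(343 − 79.7) = 122×2.36×(79.7 − 27.6)
118.22 m = 15001  ⇒  m ≈ 126.9 g

m ≈ 127 g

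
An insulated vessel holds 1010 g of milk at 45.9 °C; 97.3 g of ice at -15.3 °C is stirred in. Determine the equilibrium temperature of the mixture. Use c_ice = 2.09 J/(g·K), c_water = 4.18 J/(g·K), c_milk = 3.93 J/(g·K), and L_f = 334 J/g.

T_f ≈ 33.5 °C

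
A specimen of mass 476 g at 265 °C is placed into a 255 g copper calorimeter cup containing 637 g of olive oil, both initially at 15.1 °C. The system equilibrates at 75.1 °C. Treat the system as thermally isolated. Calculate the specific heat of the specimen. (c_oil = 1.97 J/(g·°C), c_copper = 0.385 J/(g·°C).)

Taking heat into each body as positive, Σ m c ΔT = 0:
476×c×(75.1 − 265) + 637×1.97×(75.1 − 15.1) + 255×0.385×(75.1 − 15.1) = 0
-90392 c = -81184
c = -81184/-90392 ≈ 0.8981 J/(g·°C)

c ≈ 0.898 J/(g·°C)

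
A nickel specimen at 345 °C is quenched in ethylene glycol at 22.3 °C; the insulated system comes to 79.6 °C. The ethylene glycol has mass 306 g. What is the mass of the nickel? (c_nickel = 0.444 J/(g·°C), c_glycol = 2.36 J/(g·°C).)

m ≈ 351 g

|Q_nickel| = |Q_glycol|:
m×0.444×(345 − 79.6) = 306×2.36×(79.6 − 22.3)
117.84 m = 41380  ⇒  m ≈ 351.2 g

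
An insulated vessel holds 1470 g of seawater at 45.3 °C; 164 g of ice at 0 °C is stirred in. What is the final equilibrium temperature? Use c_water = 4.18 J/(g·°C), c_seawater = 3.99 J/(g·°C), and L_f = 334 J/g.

Setting the total heat transfer to zero:
latent heat to melt: 164×334 = 54776
  warm the meltwater: 685.52 T
  seawater: 5865.3(T − 45.3)
6550.8 T = 265698 − 54776 = 210922
T ≈ 32.20 °C — above 0 °C, consistent with complete melting.

T_f ≈ 32.2 °C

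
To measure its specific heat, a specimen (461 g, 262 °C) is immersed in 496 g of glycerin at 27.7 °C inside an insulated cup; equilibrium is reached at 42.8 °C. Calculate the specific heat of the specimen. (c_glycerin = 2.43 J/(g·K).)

c ≈ 0.18 J/(g·K)

Let T be the final temperature. ΣQ_i = 0:
461·c·(42.8 − 262) + 496·2.43·(42.8 − 27.7) = 0
-101051 c = -18200
c = -18200/-101051 ≈ 0.1801 J/(g·K)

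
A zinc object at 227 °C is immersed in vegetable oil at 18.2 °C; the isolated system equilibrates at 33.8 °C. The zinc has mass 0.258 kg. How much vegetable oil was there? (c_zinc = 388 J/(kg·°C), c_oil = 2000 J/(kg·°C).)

m ≈ 0.62 kg

Heat gained plus heat lost sum to zero:
0.258×388×(33.8 − 227) + m×2000×(33.8 − 18.2) = 0
31200 m = 19340
m = 19340/31200 ≈ 0.6199 kg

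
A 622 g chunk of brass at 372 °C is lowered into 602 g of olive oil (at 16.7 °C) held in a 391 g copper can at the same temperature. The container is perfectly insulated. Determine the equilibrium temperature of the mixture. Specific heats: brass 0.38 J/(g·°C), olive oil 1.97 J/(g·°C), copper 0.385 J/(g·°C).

T_f ≈ 70.1 °C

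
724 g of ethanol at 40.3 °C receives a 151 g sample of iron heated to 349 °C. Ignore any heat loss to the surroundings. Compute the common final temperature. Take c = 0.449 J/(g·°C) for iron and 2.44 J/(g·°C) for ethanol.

T_f ≈ 51.7 °C

T_f = Σ m_i c_i T_i / Σ m_i c_i:
T_f = (67.8*349 + 1766.6*40.3) / (67.8 + 1766.6)
    = 94854 / 1834.4 ≈ 51.71 °C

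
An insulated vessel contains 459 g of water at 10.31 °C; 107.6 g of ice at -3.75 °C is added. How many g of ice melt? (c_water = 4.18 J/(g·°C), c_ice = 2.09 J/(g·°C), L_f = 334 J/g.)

Heat available from the water dropping to 0 °C: 459·4.18·10.31 = 19781 J.
Of that, 107.6·2.09·3.75 = 843.31 J goes to bring the ice to 0 °C, leaving 18938 J.
Fully melting the ice requires m_ice L_f = 107.6·334 = 35938 J.
That's not enough to melt it all — equilibrium is at 0 °C with ice remaining.
m_melted·334 = 18938  ⇒  m_melted ≈ 56.7 g.

m_melted ≈ 56.7 g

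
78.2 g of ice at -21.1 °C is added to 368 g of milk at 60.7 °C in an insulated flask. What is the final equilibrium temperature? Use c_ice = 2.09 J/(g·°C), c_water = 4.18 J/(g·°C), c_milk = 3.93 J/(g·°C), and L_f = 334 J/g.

Setting the total heat transfer to zero:
warm ice to 0 °C: 78.2·2.09·(0 − (-21.1)) = 3448.5
  melt ice: 78.2·334 = 26119
  warm the meltwater: 326.88 T
  milk: 1446.2(T − 60.7)
1773.1 T = 87787 − 29567 = 58219
T ≈ 32.83 °C. Since T > 0 °C, the all-ice-melts assumption holds.

T_f ≈ 32.8 °C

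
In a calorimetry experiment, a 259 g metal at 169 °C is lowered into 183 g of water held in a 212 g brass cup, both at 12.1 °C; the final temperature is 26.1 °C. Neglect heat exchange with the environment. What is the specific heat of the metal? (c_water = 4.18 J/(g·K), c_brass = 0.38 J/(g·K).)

c ≈ 0.32 J/(g·K)

Setting the total heat transfer to zero:
259·c·(26.1 − 169) + 183·4.18·(26.1 − 12.1) + 212·0.38·(26.1 − 12.1) = 0
-37011 c = -11837
c = -11837/-37011 ≈ 0.3198 J/(g·K)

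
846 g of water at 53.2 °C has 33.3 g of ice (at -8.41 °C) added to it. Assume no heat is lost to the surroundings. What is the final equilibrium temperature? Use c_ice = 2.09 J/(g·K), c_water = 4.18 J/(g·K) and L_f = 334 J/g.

Conservation of energy gives ΣQ = 0:
warm ice to 0 °C: 33.3·2.09·(0 − (-8.41)) = 585.31
  fusion: m_ice L_f = 33.3·334 = 11122
  warm the meltwater: 139.19 T
  water cools: 846·4.18·(T − 53.2) = 3536.3(T − 53.2)
3675.5 T = 188130 − 11708 = 176423
T ≈ 48.00 °C. Since T > 0 °C, the all-ice-melts assumption holds.

T_f ≈ 48.0 °C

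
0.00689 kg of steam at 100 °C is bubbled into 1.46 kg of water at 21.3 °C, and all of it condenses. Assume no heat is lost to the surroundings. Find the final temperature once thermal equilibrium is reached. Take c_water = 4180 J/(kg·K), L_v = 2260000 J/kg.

T_f ≈ 24.2 °C

Conservation of energy gives ΣQ = 0:
steam→water at 100 °C releases m L_v = 0.00689·2260000 = 15571
  condensed water 100 °C→T: 28.8(T − 100)
  water warms: 1.46·4180·(T − 21.3) = 6102.8(T − 21.3)
6131.6 T = 15571 + 2880 + 129990 = 148441
T ≈ 24.21 °C — below 100 °C, confirming all the steam condensed.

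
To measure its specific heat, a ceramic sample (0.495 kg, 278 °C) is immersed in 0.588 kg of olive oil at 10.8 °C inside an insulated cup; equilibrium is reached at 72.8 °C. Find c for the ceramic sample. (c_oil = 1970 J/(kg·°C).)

Conservation of energy gives ΣQ = 0:
0.495·c·(72.8 − 278) + 0.588·1970·(72.8 − 10.8) = 0
-101.57 c = -71818
c = -71818/-101.57 ≈ 707.1 J/(kg·°C)

c ≈ 707 J/(kg·°C)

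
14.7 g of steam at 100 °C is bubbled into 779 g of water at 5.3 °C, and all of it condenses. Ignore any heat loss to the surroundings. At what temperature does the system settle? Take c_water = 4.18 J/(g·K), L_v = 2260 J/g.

Energy conservation, ΣQ = 0:
steam→water at 100 °C releases m L_v = 14.7·2260 = 33222
  condensed water 100 °C→T: 61.45(T − 100)
  water warms: 779·4.18·(T − 5.3) = 3256.2(T − 5.3)
3317.7 T = 33222 + 6144.6 + 17258 = 56625
T ≈ 17.07 °C, under the boiling point, so the assumption holds.

T_f ≈ 17.1 °C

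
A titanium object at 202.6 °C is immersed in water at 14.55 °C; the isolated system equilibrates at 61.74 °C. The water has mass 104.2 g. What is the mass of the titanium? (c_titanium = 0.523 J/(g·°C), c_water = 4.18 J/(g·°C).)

Heat lost by the titanium = heat gained by the water:
m·0.523·(202.6 − 61.74) = 104.2·4.18·(61.74 − 14.55)
73.67 m = 20554  ⇒  m ≈ 279 g

m ≈ 279 g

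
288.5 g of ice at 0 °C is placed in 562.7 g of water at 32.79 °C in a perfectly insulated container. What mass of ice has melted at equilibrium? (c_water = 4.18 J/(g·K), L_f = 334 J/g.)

m_melted ≈ 231 g

Heat available from the water dropping to 0 °C: 562.7×4.18×32.79 = 77125 J.
Fully melting the ice requires m_ice L_f = 288.5×334 = 96359 J.
Since 77125 < 96359 J, not all the ice melts; equilibrium is at 0 °C.
m_melted×334 = 77125  ⇒  m_melted ≈ 230.9 g.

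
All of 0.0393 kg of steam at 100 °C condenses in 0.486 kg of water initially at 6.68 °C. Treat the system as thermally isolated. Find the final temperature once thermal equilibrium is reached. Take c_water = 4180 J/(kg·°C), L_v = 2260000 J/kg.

T_f ≈ 54.1 °C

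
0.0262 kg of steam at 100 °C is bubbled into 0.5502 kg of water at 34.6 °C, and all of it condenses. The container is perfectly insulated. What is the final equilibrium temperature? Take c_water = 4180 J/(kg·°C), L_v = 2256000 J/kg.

Conservation of energy gives ΣQ = 0:
condense steam: −0.0262·2256000 = −59107; condensate cools 100→T: 0.0262·4180·(T − 100) = 109.52(T − 100); original water: 2299.8(T − 34.6)
2409.4 T = 59107 + 10952 + 79574 = 149633
T ≈ 62.11 °C (< 100 °C, so full condensation is consistent).

T_f ≈ 62.1 °C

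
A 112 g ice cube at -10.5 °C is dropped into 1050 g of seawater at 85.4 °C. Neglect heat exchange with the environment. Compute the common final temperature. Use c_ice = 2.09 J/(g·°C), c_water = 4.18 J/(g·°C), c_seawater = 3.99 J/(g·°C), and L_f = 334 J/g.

T_f ≈ 68.3 °C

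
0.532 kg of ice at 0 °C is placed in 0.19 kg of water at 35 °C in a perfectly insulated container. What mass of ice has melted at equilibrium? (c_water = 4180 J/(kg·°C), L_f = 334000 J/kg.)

m_melted ≈ 0.0832 kg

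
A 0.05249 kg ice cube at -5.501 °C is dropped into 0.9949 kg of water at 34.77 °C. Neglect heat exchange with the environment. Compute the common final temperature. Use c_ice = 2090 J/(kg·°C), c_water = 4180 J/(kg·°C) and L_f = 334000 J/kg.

Sum of m c ΔT and latent-heat terms is zero:
ice -5.501→0 °C: 0.05249×2090×5.501 = 603.48
  fusion: m_ice L_f = 0.05249×334000 = 17532
  meltwater 0→T: 0.05249×4180×T = 219.41 T
  water: 4158.7(T − 34.77)
4378.1 T = 144597 − 18135 = 126462
T ≈ 28.89 °C — above 0 °C, consistent with complete melting.

T_f ≈ 28.9 °C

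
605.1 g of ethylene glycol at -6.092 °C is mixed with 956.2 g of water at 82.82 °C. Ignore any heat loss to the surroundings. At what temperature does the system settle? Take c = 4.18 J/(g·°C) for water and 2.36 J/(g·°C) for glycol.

T_f ≈ 59.4 °C

Let T be the final temperature. ΣQ_i = 0:
956.2×4.18×(T − 82.82) + 605.1×2.36×(T − (-6.092)) = 0
3996.9(T − 82.82) + 1428(T − (-6.092)) = 0
(3996.9 + 1428) T = 3996.9×82.82 + 1428×(-6.092)
T = 322325 / 5425 = 59.4 °C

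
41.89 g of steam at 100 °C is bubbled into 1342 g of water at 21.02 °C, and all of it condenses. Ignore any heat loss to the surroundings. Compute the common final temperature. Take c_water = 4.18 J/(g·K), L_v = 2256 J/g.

Net heat exchanged in the isolated system is zero:
condense steam: −41.89·2256 = −94504; condensed water 100 °C→T: 175.1(T − 100); water warms: 1342·4.18·(T − 21.02) = 5609.6(T − 21.02)
5784.7 T = 94504 + 17510 + 117913 = 229927
T ≈ 39.75 °C (< 100 °C, so full condensation is consistent).

T_f ≈ 39.7 °C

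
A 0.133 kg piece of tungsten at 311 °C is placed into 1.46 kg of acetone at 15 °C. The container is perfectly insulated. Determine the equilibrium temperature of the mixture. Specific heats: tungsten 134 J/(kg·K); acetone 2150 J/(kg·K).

With ΣQ=0 the equilibrium temperature is the m·c-weighted mean:
T_f = (17.82·311 + 3139·15) / (17.82 + 3139)
    = 52628 / 3156.8 ≈ 16.67 °C

T_f ≈ 16.7 °C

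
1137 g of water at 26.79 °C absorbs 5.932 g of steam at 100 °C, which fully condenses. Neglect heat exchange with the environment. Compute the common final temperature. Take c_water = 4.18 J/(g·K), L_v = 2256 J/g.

T_f ≈ 30.0 °C

Net heat exchanged in the isolated system is zero:
steam→water at 100 °C releases m L_v = 5.932×2256 = 13383; condensate cools 100→T: 5.932×4.18×(T − 100) = 24.8(T − 100); water warms: 1137×4.18×(T − 26.79) = 4752.7(T − 26.79)
4777.5 T = 13383 + 2479.6 + 127324 = 143186
T ≈ 29.97 °C — below 100 °C, confirming all the steam condensed.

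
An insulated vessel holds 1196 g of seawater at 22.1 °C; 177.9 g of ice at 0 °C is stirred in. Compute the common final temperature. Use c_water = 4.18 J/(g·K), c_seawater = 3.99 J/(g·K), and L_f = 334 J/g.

T_f ≈ 8.3 °C

Taking heat into each body as positive, Σ m c ΔT = 0:
fusion: m_ice L_f = 177.9·334 = 59419
  meltwater 0→T: 177.9·4.18·T = 743.62 T
  seawater cools: 1196·3.99·(T − 22.1) = 4772(T − 22.1)
5515.7 T = 105462 − 59419 = 46043
T ≈ 8.35 °C. Since T > 0 °C, the all-ice-melts assumption holds.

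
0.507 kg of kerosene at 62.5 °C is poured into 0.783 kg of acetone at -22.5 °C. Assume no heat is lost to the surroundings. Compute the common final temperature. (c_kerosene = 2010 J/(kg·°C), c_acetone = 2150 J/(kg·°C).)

Heat gained plus heat lost sum to zero:
0.507*2010*(T − 62.5) + 0.783*2150*(T − (-22.5)) = 0
2702.5 T = 25814
T = 25814 / 2702.5 = 9.55 °C

T_f ≈ 9.6 °C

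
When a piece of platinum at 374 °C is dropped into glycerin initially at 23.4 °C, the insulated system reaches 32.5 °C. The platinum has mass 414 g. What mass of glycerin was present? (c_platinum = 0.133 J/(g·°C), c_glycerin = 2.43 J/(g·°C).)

m ≈ 850 g

|Q_platinum| = |Q_glycerin|:
414×0.133×(374 − 32.5) = m×2.43×(32.5 − 23.4)
22.11 m = 18804  ⇒  m ≈ 850.3 g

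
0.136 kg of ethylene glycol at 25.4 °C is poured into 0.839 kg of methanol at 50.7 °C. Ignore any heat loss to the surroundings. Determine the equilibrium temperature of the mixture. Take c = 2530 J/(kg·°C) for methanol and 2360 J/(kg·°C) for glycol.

T_f ≈ 47.4 °C

Setting the total heat transfer to zero:
0.839*2530*(T − 50.7) + 0.136*2360*(T − 25.4) = 0
2122.7(T − 50.7) + 320.96(T − 25.4) = 0
2443.6 T = 115772
T ≈ 47.38 °C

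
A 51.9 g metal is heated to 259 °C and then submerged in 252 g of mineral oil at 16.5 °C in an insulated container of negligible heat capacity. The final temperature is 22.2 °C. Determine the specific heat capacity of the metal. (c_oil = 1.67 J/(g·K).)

c ≈ 0.195 J/(g·K)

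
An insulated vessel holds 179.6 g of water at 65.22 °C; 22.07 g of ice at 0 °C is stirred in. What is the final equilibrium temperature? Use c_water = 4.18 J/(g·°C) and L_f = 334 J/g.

Sum of m c ΔT and latent-heat terms is zero:
fusion: m_ice L_f = 22.07·334 = 7371.4
  meltwater 0→T: 22.07·4.18·T = 92.25 T
  water: 750.73(T − 65.22)
842.98 T = 48962 − 7371.4 = 41591
T ≈ 49.34 °C (positive, so assuming full melt was valid).

T_f ≈ 49.3 °C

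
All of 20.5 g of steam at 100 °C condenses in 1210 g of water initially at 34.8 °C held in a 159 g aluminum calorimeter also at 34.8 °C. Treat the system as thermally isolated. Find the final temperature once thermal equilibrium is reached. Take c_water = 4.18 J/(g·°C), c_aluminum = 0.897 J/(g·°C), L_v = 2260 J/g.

T_f ≈ 44.6 °C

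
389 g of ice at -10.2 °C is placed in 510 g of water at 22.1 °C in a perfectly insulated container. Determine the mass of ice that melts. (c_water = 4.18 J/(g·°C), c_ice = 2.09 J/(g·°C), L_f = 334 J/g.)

Heat available from the water dropping to 0 °C: 510·4.18·22.1 = 47113 J.
Of that, 389·2.09·10.2 = 8292.7 J goes to bring the ice to 0 °C, leaving 38820 J.
Fully melting the ice requires m_ice L_f = 389·334 = 129926 J.
That's not enough to melt it all — equilibrium is at 0 °C with ice remaining.
m_melted·334 = 38820  ⇒  m_melted ≈ 116.2 g.

m_melted ≈ 116 g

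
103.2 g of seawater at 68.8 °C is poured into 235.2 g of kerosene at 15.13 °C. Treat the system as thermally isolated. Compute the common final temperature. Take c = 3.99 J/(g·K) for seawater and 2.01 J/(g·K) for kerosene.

T_f ≈ 40.1 °C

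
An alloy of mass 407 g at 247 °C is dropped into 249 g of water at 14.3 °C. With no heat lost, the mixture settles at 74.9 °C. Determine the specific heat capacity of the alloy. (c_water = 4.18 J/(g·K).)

c ≈ 0.9 J/(g·K)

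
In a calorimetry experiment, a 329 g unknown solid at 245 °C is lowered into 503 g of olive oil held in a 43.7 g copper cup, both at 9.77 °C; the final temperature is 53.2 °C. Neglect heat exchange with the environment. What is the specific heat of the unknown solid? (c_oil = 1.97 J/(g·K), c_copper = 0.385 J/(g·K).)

Energy conservation, ΣQ = 0:
329·c·(53.2 − 245) + 503·1.97·(53.2 − 9.77) + 43.7·0.385·(53.2 − 9.77) = 0
-63102 c = -43766
c = -43766/-63102 ≈ 0.6936 J/(g·K)

c ≈ 0.694 J/(g·K)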